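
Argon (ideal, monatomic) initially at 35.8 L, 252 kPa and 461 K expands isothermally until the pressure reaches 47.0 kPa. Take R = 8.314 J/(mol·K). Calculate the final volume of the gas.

Isothermal: T stays 461 K; PV = const ⇒ V₂ = 192 L, P₂ = 47.0 kPa.

192 L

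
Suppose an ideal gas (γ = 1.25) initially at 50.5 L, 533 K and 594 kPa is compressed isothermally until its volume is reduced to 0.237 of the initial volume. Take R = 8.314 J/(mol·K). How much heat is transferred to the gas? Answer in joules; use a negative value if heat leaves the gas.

-43200 J

n = P₁V₁/(RT₁) = 594×50.5/(8.314×533) = 6.77 mol.
Isothermal: T stays 533 K; PV = const ⇒ V₂ = 12.0 L, P₂ = 2510 kPa.
ΔU = 0 (ideal gas, T constant).
W = nRT ln(V₂/V₁) = 6.77×8.314×533×ln(0.237) = -43200 J.
Q = ΔU + W = -43200 J.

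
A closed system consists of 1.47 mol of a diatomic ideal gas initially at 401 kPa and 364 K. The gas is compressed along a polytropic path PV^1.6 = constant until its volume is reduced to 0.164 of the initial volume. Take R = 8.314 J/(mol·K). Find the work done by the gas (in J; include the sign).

V₁ = nRT₁/P₁ = 1.47×8.314×364/401 = 11.1 L.
Polytropic n=1.6: T₂ = T₁(V₁/V₂)^(n−1) = 364×(6.10)^0.60 = 1080 K; P₂ = P₁(V₁/V₂)^n = 7230 kPa.
W = (P₁V₁−P₂V₂)/(n−1) = (401×11.1−7230×1.82)/0.60 = -14500 J.

-14500 J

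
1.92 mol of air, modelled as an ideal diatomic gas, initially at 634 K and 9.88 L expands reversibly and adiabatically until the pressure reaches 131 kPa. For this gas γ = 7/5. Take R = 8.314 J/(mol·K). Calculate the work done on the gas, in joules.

-11200 J

P₁ = nRT₁/V₁ = 1.92×8.314×634/9.88 = 1020 kPa.
Adiabatic: T₂/T₁ = (P₂/P₁)^((γ−1)/γ) ⇒ T₂ = 634×(0.128)^0.286 = 352 K; V₂ = 42.9 L.
ΔU = nCvΔT = 1.92×20.8×(352−634) = -11200 J.
Q = 0 for an adiabatic process, so W = −ΔU = 11200 J.
Work done on the gas = −W_by = -11200 J.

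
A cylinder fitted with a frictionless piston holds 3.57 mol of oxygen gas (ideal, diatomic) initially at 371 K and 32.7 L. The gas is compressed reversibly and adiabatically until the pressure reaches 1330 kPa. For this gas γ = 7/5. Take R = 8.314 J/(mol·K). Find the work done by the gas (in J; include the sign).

P₁ = nRT₁/V₁ = 3.57×8.314×371/32.7 = 337 kPa.
Adiabatic: T₂/T₁ = (P₂/P₁)^((γ−1)/γ) ⇒ T₂ = 371×(3.95)^0.286 = 549 K; V₂ = 12.3 L.
ΔU = nCvΔT = 3.57×20.8×(549−371) = 13200 J.
Q = 0 for an adiabatic process, so W = −ΔU = -13200 J.

-13200 J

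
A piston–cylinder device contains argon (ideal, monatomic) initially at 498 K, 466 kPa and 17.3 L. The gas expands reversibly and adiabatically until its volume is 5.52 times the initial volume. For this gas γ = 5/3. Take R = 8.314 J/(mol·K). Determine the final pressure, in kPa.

Adiabatic: TV^(γ−1) = const ⇒ T₂ = 498×(0.181)^0.667 = 159 K; PV^γ = const ⇒ P₂ = 27.0 kPa.

27.0 kPa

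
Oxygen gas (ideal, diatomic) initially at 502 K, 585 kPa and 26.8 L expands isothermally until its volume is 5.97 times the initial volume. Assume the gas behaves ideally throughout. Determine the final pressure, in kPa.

Isothermal: T stays 502 K; PV = const ⇒ V₂ = 160 L, P₂ = 98.0 kPa.

98.0 kPa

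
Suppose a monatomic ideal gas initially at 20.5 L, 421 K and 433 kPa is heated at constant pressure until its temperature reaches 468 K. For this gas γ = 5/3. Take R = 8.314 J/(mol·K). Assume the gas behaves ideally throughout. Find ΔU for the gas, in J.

n = P₁V₁/(RT₁) = 433×20.5/(8.314×421) = 2.54 mol.
Isobaric: P stays 433 kPa; V/T = const ⇒ T₂ = 468 K, V₂ = 22.8 L.
For an ideal gas ΔU = nCvΔT with Cv = (3/2)R = 12.5 J/(mol·K).
ΔU = 2.54×12.5×(468−421) = 1490 J.

1490 J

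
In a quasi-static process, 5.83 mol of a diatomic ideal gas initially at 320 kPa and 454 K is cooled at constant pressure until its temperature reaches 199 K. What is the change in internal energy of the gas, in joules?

-30900 J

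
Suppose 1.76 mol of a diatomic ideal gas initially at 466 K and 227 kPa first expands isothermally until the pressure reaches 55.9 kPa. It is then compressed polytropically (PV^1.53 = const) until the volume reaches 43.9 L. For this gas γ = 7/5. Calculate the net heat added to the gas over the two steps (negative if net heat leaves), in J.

12600 J

V₁ = nRT₁/P₁ = 1.76×8.314×466/227 = 30.0 L.
Step 1 — Isothermal: T stays 466 K; PV = const ⇒ V₂ = 122 L, P₂ = 55.9 kPa.
ΔU = 0 (ideal gas, T constant).
W = nRT ln(V₂/V₁) = 1.76×8.314×466×ln(4.06) = 9560 J.
Q = ΔU + W = 9560 J.
State after step 1: P = 55.9 kPa, V = 122 L, T = 466 K.
Step 2 — Polytropic n=1.53: T₂ = T₁(V₁/V₂)^(n−1) = 466×(2.78)^0.53 = 801 K; P₂ = P₁(V₁/V₂)^n = 267 kPa.
W = (P₁V₁−P₂V₂)/(n−1) = (55.9×122−267×43.9)/0.53 = -9250 J.
ΔU = nCvΔT = 1.76×20.8×(801−466) = 12300 J.
Q = ΔU + W = 3010 J.
Net over both steps: W = 308 J, Q = 12600 J, ΔU = 12300 J.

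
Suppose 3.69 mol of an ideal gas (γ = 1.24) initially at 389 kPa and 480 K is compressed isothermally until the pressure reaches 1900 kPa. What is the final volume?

7.75 L

V₁ = nRT₁/P₁ = 3.69×8.314×480/389 = 37.9 L.
Isothermal: T stays 480 K; PV = const ⇒ V₂ = 7.75 L, P₂ = 1900 kPa.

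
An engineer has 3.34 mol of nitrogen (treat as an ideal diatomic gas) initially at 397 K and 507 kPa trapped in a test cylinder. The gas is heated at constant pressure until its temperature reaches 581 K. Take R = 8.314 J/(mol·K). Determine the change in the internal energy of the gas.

V₁ = nRT₁/P₁ = 3.34×8.314×397/507 = 21.7 L.
Isobaric: P stays 507 kPa; V/T = const ⇒ T₂ = 581 K, V₂ = 31.8 L.
For an ideal gas ΔU = nCvΔT with Cv = (5/2)R = 20.8 J/(mol·K).
ΔU = 3.34×20.8×(581−397) = 12800 J.

12800 J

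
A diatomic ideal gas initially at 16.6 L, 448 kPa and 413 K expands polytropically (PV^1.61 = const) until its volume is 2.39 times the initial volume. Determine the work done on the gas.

n = P₁V₁/(RT₁) = 448×16.6/(8.314×413) = 2.17 mol.
Polytropic n=1.61: T₂ = T₁(V₁/V₂)^(n−1) = 413×(0.418)^0.61 = 243 K; P₂ = P₁(V₁/V₂)^n = 110 kPa.
W = (P₁V₁−P₂V₂)/(n−1) = (448×16.6−110×39.7)/0.61 = 5030 J.
Work done on the gas = −W_by = -5030 J.

-5030 J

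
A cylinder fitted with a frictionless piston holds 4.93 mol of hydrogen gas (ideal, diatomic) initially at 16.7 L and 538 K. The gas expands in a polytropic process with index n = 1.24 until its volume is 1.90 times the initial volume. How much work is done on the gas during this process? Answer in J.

P₁ = nRT₁/V₁ = 4.93×8.314×538/16.7 = 1320 kPa.
Polytropic n=1.24: T₂ = T₁(V₁/V₂)^(n−1) = 538×(0.526)^0.24 = 461 K; P₂ = P₁(V₁/V₂)^n = 596 kPa.
W = (P₁V₁−P₂V₂)/(n−1) = (1320×16.7−596×31.7)/0.24 = 13100 J.
Work done on the gas = −W_by = -13100 J.

-13100 J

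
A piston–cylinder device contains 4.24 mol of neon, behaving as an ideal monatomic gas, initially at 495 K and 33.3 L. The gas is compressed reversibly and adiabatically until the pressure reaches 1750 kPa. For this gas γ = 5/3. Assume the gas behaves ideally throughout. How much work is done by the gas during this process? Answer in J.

P₁ = nRT₁/V₁ = 4.24×8.314×495/33.3 = 524 kPa.
Adiabatic: T₂/T₁ = (P₂/P₁)^((γ−1)/γ) ⇒ T₂ = 495×(3.34)^0.400 = 802 K; V₂ = 16.2 L.
ΔU = nCvΔT = 4.24×12.5×(802−495) = 16200 J.
Q = 0 for an adiabatic process, so W = −ΔU = -16200 J.

-16200 J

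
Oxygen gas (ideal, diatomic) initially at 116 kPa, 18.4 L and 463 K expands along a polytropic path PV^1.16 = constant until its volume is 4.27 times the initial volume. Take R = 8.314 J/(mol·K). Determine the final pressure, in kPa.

21.5 kPa

Polytropic n=1.16: T₂ = T₁(V₁/V₂)^(n−1) = 463×(0.234)^0.16 = 367 K; P₂ = P₁(V₁/V₂)^n = 21.5 kPa.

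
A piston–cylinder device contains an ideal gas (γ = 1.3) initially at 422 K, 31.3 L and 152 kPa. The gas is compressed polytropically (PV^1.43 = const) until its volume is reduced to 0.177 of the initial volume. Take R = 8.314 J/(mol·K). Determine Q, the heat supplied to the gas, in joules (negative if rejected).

n = P₁V₁/(RT₁) = 152×31.3/(8.314×422) = 1.36 mol.
Polytropic n=1.43: T₂ = T₁(V₁/V₂)^(n−1) = 422×(5.65)^0.43 = 889 K; P₂ = P₁(V₁/V₂)^n = 1810 kPa.
W = (P₁V₁−P₂V₂)/(n−1) = (152×31.3−1810×5.54)/0.43 = -12200 J.
ΔU = nCvΔT = 1.36×27.7×(889−422) = 17500 J.
Q = ΔU + W = 5300 J.

5300 J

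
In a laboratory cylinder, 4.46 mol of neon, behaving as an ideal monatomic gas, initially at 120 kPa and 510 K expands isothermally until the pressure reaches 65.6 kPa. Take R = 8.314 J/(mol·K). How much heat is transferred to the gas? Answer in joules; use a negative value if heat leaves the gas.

11400 J

V₁ = nRT₁/P₁ = 4.46×8.314×510/120 = 158 L.
Isothermal: T stays 510 K; PV = const ⇒ V₂ = 288 L, P₂ = 65.6 kPa.
ΔU = 0 (ideal gas, T constant).
W = nRT ln(V₂/V₁) = 4.46×8.314×510×ln(1.83) = 11400 J.
Q = ΔU + W = 11400 J.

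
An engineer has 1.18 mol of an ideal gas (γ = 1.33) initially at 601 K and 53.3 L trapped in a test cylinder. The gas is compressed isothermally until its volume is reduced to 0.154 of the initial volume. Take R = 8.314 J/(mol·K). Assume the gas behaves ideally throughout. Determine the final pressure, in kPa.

P₁ = nRT₁/V₁ = 1.18×8.314×601/53.3 = 111 kPa.
Isothermal: T stays 601 K; PV = const ⇒ V₂ = 8.21 L, P₂ = 718 kPa.

718 kPa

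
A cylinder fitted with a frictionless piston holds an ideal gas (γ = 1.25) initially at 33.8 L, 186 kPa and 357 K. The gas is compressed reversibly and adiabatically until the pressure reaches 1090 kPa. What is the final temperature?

508 K

Adiabatic: T₂/T₁ = (P₂/P₁)^((γ−1)/γ) ⇒ T₂ = 357×(5.86)^0.200 = 508 K; V₂ = 8.21 L.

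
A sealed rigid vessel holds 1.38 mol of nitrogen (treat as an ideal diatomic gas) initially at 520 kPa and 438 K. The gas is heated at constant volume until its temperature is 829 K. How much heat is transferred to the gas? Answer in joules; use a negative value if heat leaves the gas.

11200 J

V₁ = nRT₁/P₁ = 1.38×8.314×438/520 = 9.66 L.
Isochoric: V stays 9.66 L; P/T = const ⇒ T₂ = 829 K, P₂ = 984 kPa.
W = 0 (no volume change).
ΔU = nCvΔT = 1.38×20.8×(829−438) = 11200 J.
Q = ΔU = 11200 J.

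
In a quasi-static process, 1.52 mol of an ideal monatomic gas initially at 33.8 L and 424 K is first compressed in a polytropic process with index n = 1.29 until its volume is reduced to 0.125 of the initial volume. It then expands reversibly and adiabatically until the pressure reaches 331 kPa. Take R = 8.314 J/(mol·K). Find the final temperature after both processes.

P₁ = nRT₁/V₁ = 1.52×8.314×424/33.8 = 159 kPa.
Step 1 — Polytropic n=1.29: T₂ = T₁(V₁/V₂)^(n−1) = 424×(8.00)^0.29 = 775 K; P₂ = P₁(V₁/V₂)^n = 2320 kPa.
W = (P₁V₁−P₂V₂)/(n−1) = (159×33.8−2320×4.22)/0.29 = -15300 J.
ΔU = nCvΔT = 1.52×12.5×(775−424) = 6650 J.
Q = ΔU + W = -8640 J.
State after step 1: P = 2320 kPa, V = 4.22 L, T = 775 K.
Step 2 — Adiabatic: T₂/T₁ = (P₂/P₁)^((γ−1)/γ) ⇒ T₂ = 775×(0.143)^0.400 = 356 K; V₂ = 13.6 L.
ΔU = nCvΔT = 1.52×12.5×(356−775) = -7950 J.
Q = 0 for an adiabatic process, so W = −ΔU = 7950 J.
Net over both steps: W = -7350 J, Q = -8640 J, ΔU = -1290 J.

356 K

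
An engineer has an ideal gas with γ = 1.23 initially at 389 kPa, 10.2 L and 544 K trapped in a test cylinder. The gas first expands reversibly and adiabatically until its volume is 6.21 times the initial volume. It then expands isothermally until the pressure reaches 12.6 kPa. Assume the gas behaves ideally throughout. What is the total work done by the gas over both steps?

n = P₁V₁/(RT₁) = 389×10.2/(8.314×544) = 0.877 mol.
Step 1 — Adiabatic: TV^(γ−1) = const ⇒ T₂ = 544×(0.161)^0.230 = 357 K; PV^γ = const ⇒ P₂ = 41.2 kPa.
ΔU = nCvΔT = 0.877×36.1×(357−544) = -5920 J.
Q = 0 for an adiabatic process, so W = −ΔU = 5920 J.
State after step 1: P = 41.2 kPa, V = 63.3 L, T = 357 K.
Step 2 — Isothermal: T stays 357 K; PV = const ⇒ V₂ = 207 L, P₂ = 12.6 kPa.
ΔU = 0 (ideal gas, T constant).
W = nRT ln(V₂/V₁) = 0.877×8.314×357×ln(3.27) = 3090 J.
Q = ΔU + W = 3090 J.
Net over both steps: W = 9000 J, Q = 3090 J, ΔU = -5920 J.

9000 J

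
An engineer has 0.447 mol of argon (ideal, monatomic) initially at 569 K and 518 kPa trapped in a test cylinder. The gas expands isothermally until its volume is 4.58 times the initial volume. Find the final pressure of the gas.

113 kPa

V₁ = nRT₁/P₁ = 0.447×8.314×569/518 = 4.08 L.
Isothermal: T stays 569 K; PV = const ⇒ V₂ = 18.7 L, P₂ = 113 kPa.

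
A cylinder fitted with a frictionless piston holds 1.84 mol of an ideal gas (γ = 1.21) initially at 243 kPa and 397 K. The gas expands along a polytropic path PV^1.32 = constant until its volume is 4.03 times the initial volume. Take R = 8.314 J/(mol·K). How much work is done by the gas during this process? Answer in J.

6830 J

V₁ = nRT₁/P₁ = 1.84×8.314×397/243 = 25.0 L.
Polytropic n=1.32: T₂ = T₁(V₁/V₂)^(n−1) = 397×(0.248)^0.32 = 254 K; P₂ = P₁(V₁/V₂)^n = 38.6 kPa.
W = (P₁V₁−P₂V₂)/(n−1) = (243×25.0−38.6×101)/0.32 = 6830 J.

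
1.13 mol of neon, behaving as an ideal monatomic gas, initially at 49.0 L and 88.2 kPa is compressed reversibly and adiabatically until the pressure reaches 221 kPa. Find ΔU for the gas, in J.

T₁ = P₁V₁/(nR) = 88.2×49.0/(1.13×8.314) = 460 K.
Adiabatic: T₂/T₁ = (P₂/P₁)^((γ−1)/γ) ⇒ T₂ = 460×(2.51)^0.400 = 664 K; V₂ = 28.2 L.
For an ideal gas ΔU = nCvΔT with Cv = (3/2)R = 12.5 J/(mol·K).
ΔU = 1.13×12.5×(664−460) = 2880 J.

2880 J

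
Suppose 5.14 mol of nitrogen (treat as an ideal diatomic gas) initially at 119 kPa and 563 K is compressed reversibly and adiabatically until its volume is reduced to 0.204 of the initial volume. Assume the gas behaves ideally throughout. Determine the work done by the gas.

V₁ = nRT₁/P₁ = 5.14×8.314×563/119 = 202 L.
Adiabatic: TV^(γ−1) = const ⇒ T₂ = 563×(4.90)^0.400 = 1060 K; PV^γ = const ⇒ P₂ = 1100 kPa.
ΔU = nCvΔT = 5.14×20.8×(1060−563) = 53400 J.
Q = 0 for an adiabatic process, so W = −ΔU = -53400 J.

-53400 J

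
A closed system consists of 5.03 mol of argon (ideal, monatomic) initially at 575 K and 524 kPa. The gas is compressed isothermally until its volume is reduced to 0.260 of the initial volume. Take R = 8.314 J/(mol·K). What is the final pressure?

2020 kPa

V₁ = nRT₁/P₁ = 5.03×8.314×575/524 = 45.9 L.
Isothermal: T stays 575 K; PV = const ⇒ V₂ = 11.9 L, P₂ = 2020 kPa.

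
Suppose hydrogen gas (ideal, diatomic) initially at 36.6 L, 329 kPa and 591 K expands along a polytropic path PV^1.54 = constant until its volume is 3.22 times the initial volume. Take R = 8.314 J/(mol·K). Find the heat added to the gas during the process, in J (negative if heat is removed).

n = P₁V₁/(RT₁) = 329×36.6/(8.314×591) = 2.45 mol.
Polytropic n=1.54: T₂ = T₁(V₁/V₂)^(n−1) = 591×(0.311)^0.54 = 314 K; P₂ = P₁(V₁/V₂)^n = 54.3 kPa.
W = (P₁V₁−P₂V₂)/(n−1) = (329×36.6−54.3×118)/0.54 = 10400 J.
ΔU = nCvΔT = 2.45×20.8×(314−591) = -14100 J.
Q = ΔU + W = -3650 J.

-3650 J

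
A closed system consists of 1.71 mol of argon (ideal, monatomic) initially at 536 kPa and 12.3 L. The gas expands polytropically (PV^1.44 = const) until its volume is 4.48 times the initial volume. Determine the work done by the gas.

7240 J

T₁ = P₁V₁/(nR) = 536×12.3/(1.71×8.314) = 464 K.
Polytropic n=1.44: T₂ = T₁(V₁/V₂)^(n−1) = 464×(0.223)^0.44 = 240 K; P₂ = P₁(V₁/V₂)^n = 61.8 kPa.
W = (P₁V₁−P₂V₂)/(n−1) = (536×12.3−61.8×55.1)/0.44 = 7240 J.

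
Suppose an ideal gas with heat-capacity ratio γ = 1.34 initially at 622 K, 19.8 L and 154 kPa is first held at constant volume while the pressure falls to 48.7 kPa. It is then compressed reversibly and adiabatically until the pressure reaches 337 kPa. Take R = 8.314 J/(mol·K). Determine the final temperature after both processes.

321 K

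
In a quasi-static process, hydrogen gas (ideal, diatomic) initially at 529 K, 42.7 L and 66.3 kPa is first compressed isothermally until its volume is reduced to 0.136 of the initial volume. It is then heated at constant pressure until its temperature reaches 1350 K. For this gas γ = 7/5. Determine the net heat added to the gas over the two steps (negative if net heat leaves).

9730 J

n = P₁V₁/(RT₁) = 66.3×42.7/(8.314×529) = 0.644 mol.
Step 1 — Isothermal: T stays 529 K; PV = const ⇒ V₂ = 5.81 L, P₂ = 487 kPa.
ΔU = 0 (ideal gas, T constant).
W = nRT ln(V₂/V₁) = 0.644×8.314×529×ln(0.136) = -5650 J.
Q = ΔU + W = -5650 J.
State after step 1: P = 487 kPa, V = 5.81 L, T = 529 K.
Step 2 — Isobaric: P stays 487 kPa; V/T = const ⇒ T₂ = 1350 K, V₂ = 14.8 L.
W = PΔV = 487×(14.8−5.81) kPa·L = 4390 J.
ΔU = nCvΔT = 0.644×20.8×(1350−529) = 11000 J.
Q = ΔU + W = nCpΔT = 15400 J.
Net over both steps: W = -1250 J, Q = 9730 J, ΔU = 11000 J.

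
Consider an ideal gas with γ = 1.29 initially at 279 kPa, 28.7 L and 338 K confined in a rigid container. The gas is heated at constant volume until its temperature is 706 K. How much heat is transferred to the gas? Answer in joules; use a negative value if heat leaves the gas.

30100 J

n = P₁V₁/(RT₁) = 279×28.7/(8.314×338) = 2.85 mol.
Isochoric: V stays 28.7 L; P/T = const ⇒ T₂ = 706 K, P₂ = 583 kPa.
W = 0 (no volume change).
ΔU = nCvΔT = 2.85×28.7×(706−338) = 30100 J.
Q = ΔU = 30100 J.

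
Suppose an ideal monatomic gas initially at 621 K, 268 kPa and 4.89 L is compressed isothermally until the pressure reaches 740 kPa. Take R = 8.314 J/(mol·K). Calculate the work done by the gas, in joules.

n = P₁V₁/(RT₁) = 268×4.89/(8.314×621) = 0.254 mol.
Isothermal: T stays 621 K; PV = const ⇒ V₂ = 1.77 L, P₂ = 740 kPa.
W = nRT ln(V₂/V₁) = 0.254×8.314×621×ln(0.362) = -1330 J.

-1330 J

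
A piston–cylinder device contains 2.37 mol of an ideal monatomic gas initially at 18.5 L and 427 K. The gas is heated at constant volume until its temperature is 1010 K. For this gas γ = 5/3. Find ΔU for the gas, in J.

17200 J

P₁ = nRT₁/V₁ = 2.37×8.314×427/18.5 = 455 kPa.
Isochoric: V stays 18.5 L; P/T = const ⇒ T₂ = 1010 K, P₂ = 1080 kPa.
For an ideal gas ΔU = nCvΔT with Cv = (3/2)R = 12.5 J/(mol·K).
ΔU = 2.37×12.5×(1010−427) = 17200 J.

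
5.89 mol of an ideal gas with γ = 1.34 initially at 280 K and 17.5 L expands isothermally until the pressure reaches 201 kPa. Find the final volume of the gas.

P₁ = nRT₁/V₁ = 5.89×8.314×280/17.5 = 784 kPa.
Isothermal: T stays 280 K; PV = const ⇒ V₂ = 68.2 L, P₂ = 201 kPa.

68.2 L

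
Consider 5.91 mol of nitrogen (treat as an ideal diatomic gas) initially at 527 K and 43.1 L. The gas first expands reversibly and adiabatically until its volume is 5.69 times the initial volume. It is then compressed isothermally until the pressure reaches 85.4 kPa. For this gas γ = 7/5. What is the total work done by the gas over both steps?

26200 J

P₁ = nRT₁/V₁ = 5.91×8.314×527/43.1 = 601 kPa.
Step 1 — Adiabatic: TV^(γ−1) = const ⇒ T₂ = 527×(0.176)^0.400 = 263 K; PV^γ = const ⇒ P₂ = 52.7 kPa.
ΔU = nCvΔT = 5.91×20.8×(263−527) = -32400 J.
Q = 0 for an adiabatic process, so W = −ΔU = 32400 J.
State after step 1: P = 52.7 kPa, V = 245 L, T = 263 K.
Step 2 — Isothermal: T stays 263 K; PV = const ⇒ V₂ = 151 L, P₂ = 85.4 kPa.
ΔU = 0 (ideal gas, T constant).
W = nRT ln(V₂/V₁) = 5.91×8.314×263×ln(0.617) = -6240 J.
Q = ΔU + W = -6240 J.
Net over both steps: W = 26200 J, Q = -6240 J, ΔU = -32400 J.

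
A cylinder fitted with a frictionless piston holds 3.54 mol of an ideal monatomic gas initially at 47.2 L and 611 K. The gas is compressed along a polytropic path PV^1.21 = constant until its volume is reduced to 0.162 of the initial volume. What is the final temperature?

895 K

P₁ = nRT₁/V₁ = 3.54×8.314×611/47.2 = 381 kPa.
Polytropic n=1.21: T₂ = T₁(V₁/V₂)^(n−1) = 611×(6.17)^0.21 = 895 K; P₂ = P₁(V₁/V₂)^n = 3450 kPa.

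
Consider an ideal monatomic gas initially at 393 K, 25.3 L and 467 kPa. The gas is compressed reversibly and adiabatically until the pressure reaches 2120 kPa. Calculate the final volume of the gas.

10.2 L

Adiabatic: T₂/T₁ = (P₂/P₁)^((γ−1)/γ) ⇒ T₂ = 393×(4.54)^0.400 = 720 K; V₂ = 10.2 L.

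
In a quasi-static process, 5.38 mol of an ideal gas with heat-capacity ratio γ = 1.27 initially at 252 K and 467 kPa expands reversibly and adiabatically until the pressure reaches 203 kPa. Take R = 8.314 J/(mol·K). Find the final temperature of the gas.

211 K

V₁ = nRT₁/P₁ = 5.38×8.314×252/467 = 24.1 L.
Adiabatic: T₂/T₁ = (P₂/P₁)^((γ−1)/γ) ⇒ T₂ = 252×(0.435)^0.213 = 211 K; V₂ = 46.5 L.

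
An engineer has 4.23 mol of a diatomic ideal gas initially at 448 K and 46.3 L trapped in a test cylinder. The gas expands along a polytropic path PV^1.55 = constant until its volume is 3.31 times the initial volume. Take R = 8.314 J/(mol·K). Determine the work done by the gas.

P₁ = nRT₁/V₁ = 4.23×8.314×448/46.3 = 340 kPa.
Polytropic n=1.55: T₂ = T₁(V₁/V₂)^(n−1) = 448×(0.302)^0.55 = 232 K; P₂ = P₁(V₁/V₂)^n = 53.2 kPa.
W = (P₁V₁−P₂V₂)/(n−1) = (340×46.3−53.2×153)/0.55 = 13800 J.

13800 J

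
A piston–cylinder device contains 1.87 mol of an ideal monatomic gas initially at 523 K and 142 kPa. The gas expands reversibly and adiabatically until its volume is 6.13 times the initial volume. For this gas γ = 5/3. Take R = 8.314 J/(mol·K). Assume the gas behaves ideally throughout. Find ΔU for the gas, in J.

V₁ = nRT₁/P₁ = 1.87×8.314×523/142 = 57.3 L.
Adiabatic: TV^(γ−1) = const ⇒ T₂ = 523×(0.163)^0.667 = 156 K; PV^γ = const ⇒ P₂ = 6.92 kPa.
For an ideal gas ΔU = nCvΔT with Cv = (3/2)R = 12.5 J/(mol·K).
ΔU = 1.87×12.5×(156−523) = -8560 J.

-8560 J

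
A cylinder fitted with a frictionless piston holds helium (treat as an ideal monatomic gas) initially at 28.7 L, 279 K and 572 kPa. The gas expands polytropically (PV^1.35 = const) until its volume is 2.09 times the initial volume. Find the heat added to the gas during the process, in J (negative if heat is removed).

5070 J

n = P₁V₁/(RT₁) = 572×28.7/(8.314×279) = 7.08 mol.
Polytropic n=1.35: T₂ = T₁(V₁/V₂)^(n−1) = 279×(0.478)^0.35 = 216 K; P₂ = P₁(V₁/V₂)^n = 211 kPa.
W = (P₁V₁−P₂V₂)/(n−1) = (572×28.7−211×60.0)/0.35 = 10700 J.
ΔU = nCvΔT = 7.08×12.5×(216−279) = -5600 J.
Q = ΔU + W = 5070 J.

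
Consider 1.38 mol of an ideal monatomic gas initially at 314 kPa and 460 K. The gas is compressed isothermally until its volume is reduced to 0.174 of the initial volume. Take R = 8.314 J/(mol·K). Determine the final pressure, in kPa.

1800 kPa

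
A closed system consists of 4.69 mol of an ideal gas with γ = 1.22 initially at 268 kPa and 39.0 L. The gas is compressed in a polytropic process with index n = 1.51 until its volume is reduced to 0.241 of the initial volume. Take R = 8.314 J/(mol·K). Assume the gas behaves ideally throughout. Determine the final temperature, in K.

T₁ = P₁V₁/(nR) = 268×39.0/(4.69×8.314) = 268 K.
Polytropic n=1.51: T₂ = T₁(V₁/V₂)^(n−1) = 268×(4.15)^0.51 = 554 K; P₂ = P₁(V₁/V₂)^n = 2300 kPa.

554 K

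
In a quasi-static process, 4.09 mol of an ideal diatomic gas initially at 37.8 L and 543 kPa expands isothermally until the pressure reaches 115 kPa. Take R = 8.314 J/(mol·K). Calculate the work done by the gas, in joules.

31900 J

T₁ = P₁V₁/(nR) = 543×37.8/(4.09×8.314) = 604 K.
Isothermal: T stays 604 K; PV = const ⇒ V₂ = 178 L, P₂ = 115 kPa.
W = nRT ln(V₂/V₁) = 4.09×8.314×604×ln(4.72) = 31900 J.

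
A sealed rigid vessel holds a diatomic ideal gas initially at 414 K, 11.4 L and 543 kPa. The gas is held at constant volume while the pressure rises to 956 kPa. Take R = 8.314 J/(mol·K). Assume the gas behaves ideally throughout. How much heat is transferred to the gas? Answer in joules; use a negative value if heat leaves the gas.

11800 J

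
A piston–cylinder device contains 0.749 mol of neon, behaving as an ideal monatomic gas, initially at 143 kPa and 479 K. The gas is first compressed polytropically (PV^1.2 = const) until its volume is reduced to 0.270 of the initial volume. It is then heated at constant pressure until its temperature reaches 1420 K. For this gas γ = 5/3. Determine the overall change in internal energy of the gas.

8790 J

V₁ = nRT₁/P₁ = 0.749×8.314×479/143 = 20.9 L.
Step 1 — Polytropic n=1.2: T₂ = T₁(V₁/V₂)^(n−1) = 479×(3.70)^0.20 = 622 K; P₂ = P₁(V₁/V₂)^n = 688 kPa.
W = (P₁V₁−P₂V₂)/(n−1) = (143×20.9−688×5.63)/0.20 = -4460 J.
ΔU = nCvΔT = 0.749×12.5×(622−479) = 1340 J.
Q = ΔU + W = -3130 J.
State after step 1: P = 688 kPa, V = 5.63 L, T = 622 K.
Step 2 — Isobaric: P stays 688 kPa; V/T = const ⇒ T₂ = 1420 K, V₂ = 12.8 L.
W = PΔV = 688×(12.8−5.63) kPa·L = 4970 J.
ΔU = nCvΔT = 0.749×12.5×(1420−622) = 7450 J.
Q = ΔU + W = nCpΔT = 12400 J.
Net over both steps: W = 502 J, Q = 9290 J, ΔU = 8790 J.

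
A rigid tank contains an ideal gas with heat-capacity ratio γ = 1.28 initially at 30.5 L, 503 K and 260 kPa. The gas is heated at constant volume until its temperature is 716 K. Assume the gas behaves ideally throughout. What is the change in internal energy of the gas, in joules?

12000 J

n = P₁V₁/(RT₁) = 260×30.5/(8.314×503) = 1.90 mol.
Isochoric: V stays 30.5 L; P/T = const ⇒ T₂ = 716 K, P₂ = 370 kPa.
For an ideal gas ΔU = nCvΔT with Cv = R/(γ−1) = 29.7 J/(mol·K).
ΔU = 1.90×29.7×(716−503) = 12000 J.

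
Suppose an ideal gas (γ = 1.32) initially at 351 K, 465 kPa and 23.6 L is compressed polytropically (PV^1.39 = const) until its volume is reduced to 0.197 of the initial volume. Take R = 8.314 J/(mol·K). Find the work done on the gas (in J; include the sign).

24900 J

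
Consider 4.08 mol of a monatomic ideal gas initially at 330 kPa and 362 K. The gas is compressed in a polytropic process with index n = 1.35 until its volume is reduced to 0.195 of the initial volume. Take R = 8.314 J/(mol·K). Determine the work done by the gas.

V₁ = nRT₁/P₁ = 4.08×8.314×362/330 = 37.2 L.
Polytropic n=1.35: T₂ = T₁(V₁/V₂)^(n−1) = 362×(5.13)^0.35 = 641 K; P₂ = P₁(V₁/V₂)^n = 3000 kPa.
W = (P₁V₁−P₂V₂)/(n−1) = (330×37.2−3000×7.26)/0.35 = -27100 J.

-27100 J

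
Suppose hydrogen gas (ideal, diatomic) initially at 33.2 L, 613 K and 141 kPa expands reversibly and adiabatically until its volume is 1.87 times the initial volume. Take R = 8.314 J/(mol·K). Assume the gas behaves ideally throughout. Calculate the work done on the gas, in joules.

-2590 J

n = P₁V₁/(RT₁) = 141×33.2/(8.314×613) = 0.919 mol.
Adiabatic: TV^(γ−1) = const ⇒ T₂ = 613×(0.535)^0.400 = 477 K; PV^γ = const ⇒ P₂ = 58.7 kPa.
ΔU = nCvΔT = 0.919×20.8×(477−613) = -2590 J.
Q = 0 for an adiabatic process, so W = −ΔU = 2590 J.
Work done on the gas = −W_by = -2590 J.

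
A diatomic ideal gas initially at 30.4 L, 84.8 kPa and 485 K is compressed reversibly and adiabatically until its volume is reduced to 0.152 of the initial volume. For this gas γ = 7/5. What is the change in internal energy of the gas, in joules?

n = P₁V₁/(RT₁) = 84.8×30.4/(8.314×485) = 0.639 mol.
Adiabatic: TV^(γ−1) = const ⇒ T₂ = 485×(6.58)^0.400 = 1030 K; PV^γ = const ⇒ P₂ = 1190 kPa.
For an ideal gas ΔU = nCvΔT with Cv = (5/2)R = 20.8 J/(mol·K).
ΔU = 0.639×20.8×(1030−485) = 7250 J.

7250 J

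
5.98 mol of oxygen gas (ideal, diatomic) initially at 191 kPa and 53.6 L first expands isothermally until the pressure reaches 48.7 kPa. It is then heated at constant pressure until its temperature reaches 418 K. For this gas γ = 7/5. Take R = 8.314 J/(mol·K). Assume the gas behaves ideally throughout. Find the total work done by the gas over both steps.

24500 J

T₁ = P₁V₁/(nR) = 191×53.6/(5.98×8.314) = 206 K.
Step 1 — Isothermal: T stays 206 K; PV = const ⇒ V₂ = 210 L, P₂ = 48.7 kPa.
ΔU = 0 (ideal gas, T constant).
W = nRT ln(V₂/V₁) = 5.98×8.314×206×ln(3.92) = 14000 J.
Q = ΔU + W = 14000 J.
State after step 1: P = 48.7 kPa, V = 210 L, T = 206 K.
Step 2 — Isobaric: P stays 48.7 kPa; V/T = const ⇒ T₂ = 418 K, V₂ = 427 L.
W = PΔV = 48.7×(427−210) kPa·L = 10500 J.
ΔU = nCvΔT = 5.98×20.8×(418−206) = 26400 J.
Q = ΔU + W = nCpΔT = 36900 J.
Net over both steps: W = 24500 J, Q = 50900 J, ΔU = 26400 J.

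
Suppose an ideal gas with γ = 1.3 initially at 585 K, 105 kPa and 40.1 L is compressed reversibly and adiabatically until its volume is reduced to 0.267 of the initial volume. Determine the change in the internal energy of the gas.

n = P₁V₁/(RT₁) = 105×40.1/(8.314×585) = 0.866 mol.
Adiabatic: TV^(γ−1) = const ⇒ T₂ = 585×(3.75)^0.300 = 869 K; PV^γ = const ⇒ P₂ = 584 kPa.
For an ideal gas ΔU = nCvΔT with Cv = R/(γ−1) = 27.7 J/(mol·K).
ΔU = 0.866×27.7×(869−585) = 6820 J.

6820 J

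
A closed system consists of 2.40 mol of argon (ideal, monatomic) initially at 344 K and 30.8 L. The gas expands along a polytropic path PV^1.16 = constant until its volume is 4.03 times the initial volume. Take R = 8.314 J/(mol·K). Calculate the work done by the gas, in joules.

P₁ = nRT₁/V₁ = 2.40×8.314×344/30.8 = 223 kPa.
Polytropic n=1.16: T₂ = T₁(V₁/V₂)^(n−1) = 344×(0.248)^0.16 = 275 K; P₂ = P₁(V₁/V₂)^n = 44.2 kPa.
W = (P₁V₁−P₂V₂)/(n−1) = (223×30.8−44.2×124)/0.16 = 8580 J.

8580 J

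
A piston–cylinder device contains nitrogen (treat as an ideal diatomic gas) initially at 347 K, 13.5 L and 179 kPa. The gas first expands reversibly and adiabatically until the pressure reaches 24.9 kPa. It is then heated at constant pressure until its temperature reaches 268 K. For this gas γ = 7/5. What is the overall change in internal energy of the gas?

-1380 J

n = P₁V₁/(RT₁) = 179×13.5/(8.314×347) = 0.838 mol.
Step 1 — Adiabatic: T₂/T₁ = (P₂/P₁)^((γ−1)/γ) ⇒ T₂ = 347×(0.139)^0.286 = 198 K; V₂ = 55.2 L.
ΔU = nCvΔT = 0.838×20.8×(198−347) = -2600 J.
Q = 0 for an adiabatic process, so W = −ΔU = 2600 J.
State after step 1: P = 24.9 kPa, V = 55.2 L, T = 198 K.
Step 2 — Isobaric: P stays 24.9 kPa; V/T = const ⇒ T₂ = 268 K, V₂ = 75.0 L.
W = PΔV = 24.9×(75.0−55.2) kPa·L = 491 J.
ΔU = nCvΔT = 0.838×20.8×(268−198) = 1230 J.
Q = ΔU + W = nCpΔT = 1720 J.
Net over both steps: W = 3090 J, Q = 1720 J, ΔU = -1380 J.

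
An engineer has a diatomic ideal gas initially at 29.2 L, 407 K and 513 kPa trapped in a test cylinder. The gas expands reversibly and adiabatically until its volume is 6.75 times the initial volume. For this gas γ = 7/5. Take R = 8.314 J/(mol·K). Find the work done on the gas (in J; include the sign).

n = P₁V₁/(RT₁) = 513×29.2/(8.314×407) = 4.43 mol.
Adiabatic: TV^(γ−1) = const ⇒ T₂ = 407×(0.148)^0.400 = 190 K; PV^γ = const ⇒ P₂ = 35.4 kPa.
ΔU = nCvΔT = 4.43×20.8×(190−407) = -20000 J.
Q = 0 for an adiabatic process, so W = −ΔU = 20000 J.
Work done on the gas = −W_by = -20000 J.

-20000 J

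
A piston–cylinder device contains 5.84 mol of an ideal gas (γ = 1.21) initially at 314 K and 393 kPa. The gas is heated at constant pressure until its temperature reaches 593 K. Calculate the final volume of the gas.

V₁ = nRT₁/P₁ = 5.84×8.314×314/393 = 38.8 L.
Isobaric: P stays 393 kPa; V/T = const ⇒ T₂ = 593 K, V₂ = 73.3 L.

73.3 L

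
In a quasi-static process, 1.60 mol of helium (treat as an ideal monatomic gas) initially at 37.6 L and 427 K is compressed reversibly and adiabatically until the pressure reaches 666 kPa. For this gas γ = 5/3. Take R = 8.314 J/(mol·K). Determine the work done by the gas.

P₁ = nRT₁/V₁ = 1.60×8.314×427/37.6 = 151 kPa.
Adiabatic: T₂/T₁ = (P₂/P₁)^((γ−1)/γ) ⇒ T₂ = 427×(4.41)^0.400 = 773 K; V₂ = 15.4 L.
ΔU = nCvΔT = 1.60×12.5×(773−427) = 6900 J.
Q = 0 for an adiabatic process, so W = −ΔU = -6900 J.

-6900 J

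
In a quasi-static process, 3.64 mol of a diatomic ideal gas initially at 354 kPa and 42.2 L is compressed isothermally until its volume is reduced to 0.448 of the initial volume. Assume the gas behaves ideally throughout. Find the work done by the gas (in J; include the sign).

-12000 J

T₁ = P₁V₁/(nR) = 354×42.2/(3.64×8.314) = 494 K.
Isothermal: T stays 494 K; PV = const ⇒ V₂ = 18.9 L, P₂ = 790 kPa.
W = nRT ln(V₂/V₁) = 3.64×8.314×494×ln(0.448) = -12000 J.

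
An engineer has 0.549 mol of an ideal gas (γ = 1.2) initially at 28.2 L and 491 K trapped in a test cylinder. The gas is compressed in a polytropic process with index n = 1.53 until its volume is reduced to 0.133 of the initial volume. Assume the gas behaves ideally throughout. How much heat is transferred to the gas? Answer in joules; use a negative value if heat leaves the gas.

P₁ = nRT₁/V₁ = 0.549×8.314×491/28.2 = 79.5 kPa.
Polytropic n=1.53: T₂ = T₁(V₁/V₂)^(n−1) = 491×(7.52)^0.53 = 1430 K; P₂ = P₁(V₁/V₂)^n = 1740 kPa.
W = (P₁V₁−P₂V₂)/(n−1) = (79.5×28.2−1740×3.75)/0.53 = -8090 J.
ΔU = nCvΔT = 0.549×41.6×(1430−491) = 21400 J.
Q = ΔU + W = 13300 J.

13300 J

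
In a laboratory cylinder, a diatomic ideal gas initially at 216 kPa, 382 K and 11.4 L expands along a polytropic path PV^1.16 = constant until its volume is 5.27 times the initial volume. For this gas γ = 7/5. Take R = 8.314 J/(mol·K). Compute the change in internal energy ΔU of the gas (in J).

n = P₁V₁/(RT₁) = 216×11.4/(8.314×382) = 0.775 mol.
Polytropic n=1.16: T₂ = T₁(V₁/V₂)^(n−1) = 382×(0.190)^0.16 = 293 K; P₂ = P₁(V₁/V₂)^n = 31.4 kPa.
For an ideal gas ΔU = nCvΔT with Cv = (5/2)R = 20.8 J/(mol·K).
ΔU = 0.775×20.8×(293−382) = -1440 J.

-1440 J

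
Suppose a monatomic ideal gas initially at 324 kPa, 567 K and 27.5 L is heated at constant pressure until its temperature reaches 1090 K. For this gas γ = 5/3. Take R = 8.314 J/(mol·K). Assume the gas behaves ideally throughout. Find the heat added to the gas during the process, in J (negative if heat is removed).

20500 J

n = P₁V₁/(RT₁) = 324×27.5/(8.314×567) = 1.89 mol.
Isobaric: P stays 324 kPa; V/T = const ⇒ T₂ = 1090 K, V₂ = 52.9 L.
W = PΔV = 324×(52.9−27.5) kPa·L = 8220 J.
ΔU = nCvΔT = 1.89×12.5×(1090−567) = 12300 J.
Q = ΔU + W = nCpΔT = 20500 J.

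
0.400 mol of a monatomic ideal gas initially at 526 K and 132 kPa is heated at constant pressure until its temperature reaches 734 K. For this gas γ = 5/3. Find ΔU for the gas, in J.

V₁ = nRT₁/P₁ = 0.400×8.314×526/132 = 13.3 L.
Isobaric: P stays 132 kPa; V/T = const ⇒ T₂ = 734 K, V₂ = 18.5 L.
For an ideal gas ΔU = nCvΔT with Cv = (3/2)R = 12.5 J/(mol·K).
ΔU = 0.400×12.5×(734−526) = 1040 J.

1040 J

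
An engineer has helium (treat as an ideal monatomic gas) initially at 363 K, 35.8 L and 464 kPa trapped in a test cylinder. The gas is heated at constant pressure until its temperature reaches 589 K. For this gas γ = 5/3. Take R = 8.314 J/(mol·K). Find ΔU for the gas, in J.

n = P₁V₁/(RT₁) = 464×35.8/(8.314×363) = 5.50 mol.
Isobaric: P stays 464 kPa; V/T = const ⇒ T₂ = 589 K, V₂ = 58.1 L.
For an ideal gas ΔU = nCvΔT with Cv = (3/2)R = 12.5 J/(mol·K).
ΔU = 5.50×12.5×(589−363) = 15500 J.

15500 J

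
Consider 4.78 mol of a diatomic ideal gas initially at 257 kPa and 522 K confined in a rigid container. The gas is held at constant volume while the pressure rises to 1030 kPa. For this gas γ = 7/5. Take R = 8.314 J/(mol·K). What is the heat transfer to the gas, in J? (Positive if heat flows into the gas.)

V₁ = nRT₁/P₁ = 4.78×8.314×522/257 = 80.7 L.
Isochoric: V stays 80.7 L; P/T = const ⇒ T₂ = 2090 K, P₂ = 1030 kPa.
W = 0 (no volume change).
ΔU = nCvΔT = 4.78×20.8×(2090−522) = 156000 J.
Q = ΔU = 156000 J.

156000 J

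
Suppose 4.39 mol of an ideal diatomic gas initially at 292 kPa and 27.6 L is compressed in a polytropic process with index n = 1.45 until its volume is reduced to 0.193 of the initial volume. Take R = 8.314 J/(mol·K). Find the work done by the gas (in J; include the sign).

T₁ = P₁V₁/(nR) = 292×27.6/(4.39×8.314) = 221 K.
Polytropic n=1.45: T₂ = T₁(V₁/V₂)^(n−1) = 221×(5.18)^0.45 = 463 K; P₂ = P₁(V₁/V₂)^n = 3170 kPa.
W = (P₁V₁−P₂V₂)/(n−1) = (292×27.6−3170×5.33)/0.45 = -19600 J.

-19600 J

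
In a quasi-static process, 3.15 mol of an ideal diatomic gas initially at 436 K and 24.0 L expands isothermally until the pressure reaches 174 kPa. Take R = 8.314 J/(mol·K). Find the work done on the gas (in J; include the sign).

-11500 J

P₁ = nRT₁/V₁ = 3.15×8.314×436/24.0 = 476 kPa.
Isothermal: T stays 436 K; PV = const ⇒ V₂ = 65.6 L, P₂ = 174 kPa.
W = nRT ln(V₂/V₁) = 3.15×8.314×436×ln(2.73) = 11500 J.
Work done on the gas = −W_by = -11500 J.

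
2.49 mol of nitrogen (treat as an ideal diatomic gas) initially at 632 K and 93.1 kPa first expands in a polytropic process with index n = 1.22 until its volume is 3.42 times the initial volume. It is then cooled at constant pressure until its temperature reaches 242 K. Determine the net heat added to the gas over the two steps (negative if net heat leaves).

V₁ = nRT₁/P₁ = 2.49×8.314×632/93.1 = 141 L.
Step 1 — Polytropic n=1.22: T₂ = T₁(V₁/V₂)^(n−1) = 632×(0.292)^0.22 = 482 K; P₂ = P₁(V₁/V₂)^n = 20.8 kPa.
W = (P₁V₁−P₂V₂)/(n−1) = (93.1×141−20.8×481)/0.22 = 14100 J.
ΔU = nCvΔT = 2.49×20.8×(482−632) = -7750 J.
Q = ΔU + W = 6340 J.
State after step 1: P = 20.8 kPa, V = 481 L, T = 482 K.
Step 2 — Isobaric: P stays 20.8 kPa; V/T = const ⇒ T₂ = 242 K, V₂ = 241 L.
W = PΔV = 20.8×(241−481) kPa·L = -4970 J.
ΔU = nCvΔT = 2.49×20.8×(242−482) = -12400 J.
Q = ΔU + W = nCpΔT = -17400 J.
Net over both steps: W = 9120 J, Q = -11100 J, ΔU = -20200 J.

-11100 J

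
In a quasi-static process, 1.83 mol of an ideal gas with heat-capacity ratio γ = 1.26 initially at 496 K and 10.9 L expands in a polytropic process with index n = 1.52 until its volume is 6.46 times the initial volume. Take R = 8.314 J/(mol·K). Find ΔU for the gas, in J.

-18000 J

P₁ = nRT₁/V₁ = 1.83×8.314×496/10.9 = 692 kPa.
Polytropic n=1.52: T₂ = T₁(V₁/V₂)^(n−1) = 496×(0.155)^0.52 = 188 K; P₂ = P₁(V₁/V₂)^n = 40.6 kPa.
For an ideal gas ΔU = nCvΔT with Cv = R/(γ−1) = 32.0 J/(mol·K).
ΔU = 1.83×32.0×(188−496) = -18000 J.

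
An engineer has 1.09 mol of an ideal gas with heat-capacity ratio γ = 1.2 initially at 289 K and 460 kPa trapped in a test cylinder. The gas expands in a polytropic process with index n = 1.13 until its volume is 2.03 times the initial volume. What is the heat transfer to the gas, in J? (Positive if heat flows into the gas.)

620 J

V₁ = nRT₁/P₁ = 1.09×8.314×289/460 = 5.69 L.
Polytropic n=1.13: T₂ = T₁(V₁/V₂)^(n−1) = 289×(0.493)^0.13 = 264 K; P₂ = P₁(V₁/V₂)^n = 207 kPa.
W = (P₁V₁−P₂V₂)/(n−1) = (460×5.69−207×11.6)/0.13 = 1770 J.
ΔU = nCvΔT = 1.09×41.6×(264−289) = -1150 J.
Q = ΔU + W = 620 J.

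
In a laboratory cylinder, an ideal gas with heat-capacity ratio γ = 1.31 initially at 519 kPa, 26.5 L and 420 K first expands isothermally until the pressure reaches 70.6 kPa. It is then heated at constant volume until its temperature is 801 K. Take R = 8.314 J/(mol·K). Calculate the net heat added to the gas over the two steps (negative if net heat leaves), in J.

67700 J

n = P₁V₁/(RT₁) = 519×26.5/(8.314×420) = 3.94 mol.
Step 1 — Isothermal: T stays 420 K; PV = const ⇒ V₂ = 195 L, P₂ = 70.6 kPa.
ΔU = 0 (ideal gas, T constant).
W = nRT ln(V₂/V₁) = 3.94×8.314×420×ln(7.35) = 27400 J.
Q = ΔU + W = 27400 J.
State after step 1: P = 70.6 kPa, V = 195 L, T = 420 K.
Step 2 — Isochoric: V stays 195 L; P/T = const ⇒ T₂ = 801 K, P₂ = 135 kPa.
W = 0 (no volume change).
ΔU = nCvΔT = 3.94×26.8×(801−420) = 40200 J.
Q = ΔU = 40200 J.
Net over both steps: W = 27400 J, Q = 67700 J, ΔU = 40200 J.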